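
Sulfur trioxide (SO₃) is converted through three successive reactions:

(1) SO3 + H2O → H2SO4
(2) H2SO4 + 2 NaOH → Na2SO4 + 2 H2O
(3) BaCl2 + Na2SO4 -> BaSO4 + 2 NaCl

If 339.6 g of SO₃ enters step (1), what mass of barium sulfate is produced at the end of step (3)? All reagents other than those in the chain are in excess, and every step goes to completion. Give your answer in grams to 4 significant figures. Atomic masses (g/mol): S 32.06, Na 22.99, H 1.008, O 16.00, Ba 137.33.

990.0 g

M(SO3) = 32.06 + 3(16.00) = 80.06 g/mol.
M(BaSO4) = 137.33 + 32.06 + 4(16.00) = 233.39 g/mol.
n(SO3) = 339.6 / 80.06 = 4.2418 mol.
Reaction (1): SO3→H2SO4 ratio 1:1 ⇒ n(H2SO4) = 4.2418 mol.
Reaction (2): H2SO4→Na2SO4 ratio 1:1 ⇒ n(Na2SO4) = 4.2418 mol.
Reaction (3): Na2SO4→BaSO4 ratio 1:1 ⇒ n(BaSO4) = 4.2418 mol.
Mass of BaSO4 = 4.2418 × 233.39 = 990.00 g.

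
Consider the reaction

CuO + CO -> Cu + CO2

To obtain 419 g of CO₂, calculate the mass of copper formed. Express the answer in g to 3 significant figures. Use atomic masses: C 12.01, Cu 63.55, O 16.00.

605 g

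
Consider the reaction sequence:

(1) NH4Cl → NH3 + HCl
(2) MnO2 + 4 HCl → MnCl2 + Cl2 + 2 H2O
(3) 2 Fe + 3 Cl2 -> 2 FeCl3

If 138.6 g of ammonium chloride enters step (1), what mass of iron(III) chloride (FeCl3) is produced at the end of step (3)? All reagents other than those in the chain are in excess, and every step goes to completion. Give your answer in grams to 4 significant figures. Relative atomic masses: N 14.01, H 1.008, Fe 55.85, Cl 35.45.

70.04 g

M(NH4Cl) = 14.01 + 4(1.008) + 35.45 = 53.492 g/mol.
M(FeCl3) = 55.85 + 3(35.45) = 162.20 g/mol.
n(NH4Cl) = 138.6 / 53.492 = 2.5910 mol.
Reaction (1): NH4Cl→HCl ratio 1:1 ⇒ n(HCl) = 2.5910 mol.
Reaction (2): HCl→Cl2 ratio 4:1 ⇒ n(Cl2) = 0.64776 mol.
Reaction (3): Cl2→FeCl3 ratio 3:2 ⇒ n(FeCl3) = 0.43184 mol.
Mass of FeCl3 = 0.43184 × 162.20 = 70.044 g.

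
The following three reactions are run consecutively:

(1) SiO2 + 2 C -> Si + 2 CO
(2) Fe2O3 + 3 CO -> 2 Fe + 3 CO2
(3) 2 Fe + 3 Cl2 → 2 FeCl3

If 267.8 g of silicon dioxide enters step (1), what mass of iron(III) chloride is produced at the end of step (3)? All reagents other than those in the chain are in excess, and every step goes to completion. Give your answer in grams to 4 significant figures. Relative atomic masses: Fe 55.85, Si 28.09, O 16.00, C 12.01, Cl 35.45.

963.8 g

M(SiO2) = 28.09 + 2(16.00) = 60.09 g/mol.
M(FeCl3) = 55.85 + 3(35.45) = 162.20 g/mol.
n(SiO2) = 267.8 / 60.09 = 4.4566 mol.
Reaction (1): SiO2→CO ratio 1:2 ⇒ n(CO) = 8.9133 mol.
Reaction (2): CO→Fe ratio 3:2 ⇒ n(Fe) = 5.9422 mol.
Reaction (3): Fe→FeCl3 ratio 2:2 ⇒ n(FeCl3) = 5.9422 mol.
Mass of FeCl3 = 5.9422 × 162.20 = 963.82 g.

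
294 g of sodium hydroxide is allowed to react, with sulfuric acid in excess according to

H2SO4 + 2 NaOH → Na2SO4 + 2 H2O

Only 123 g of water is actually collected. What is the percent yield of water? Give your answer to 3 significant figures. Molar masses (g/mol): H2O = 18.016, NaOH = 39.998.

n(NaOH) = 294.0 g / 39.998 g/mol = 7.350 mol.
From the equation the NaOH:H2O mole ratio is 2:2, so n(H2O) = 7.350 × 2/2 = 7.350 mol.
Mass of H2O = 7.350 mol × 18.016 g/mol = 132.4 g.
This is the theoretical yield. Percent yield = 123 g / 132.4 g × 100% = 92.88%.

92.9 %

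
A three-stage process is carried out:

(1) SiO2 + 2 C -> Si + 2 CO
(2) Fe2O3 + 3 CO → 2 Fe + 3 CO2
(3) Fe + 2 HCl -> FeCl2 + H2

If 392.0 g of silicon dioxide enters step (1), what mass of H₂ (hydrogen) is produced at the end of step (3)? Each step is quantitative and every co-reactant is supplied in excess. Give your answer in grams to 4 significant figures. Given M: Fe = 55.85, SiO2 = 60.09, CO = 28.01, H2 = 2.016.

17.54 g

n(SiO2) = 392.0 / 60.09 = 6.5235 mol.
Reaction (1): SiO2→CO ratio 1:2 ⇒ n(CO) = 13.047 mol.
Reaction (2): CO→Fe ratio 3:2 ⇒ n(Fe) = 8.6981 mol.
Reaction (3): Fe→H2 ratio 1:1 ⇒ n(H2) = 8.6981 mol.
Mass of H2 = 8.6981 × 2.016 = 17.535 g.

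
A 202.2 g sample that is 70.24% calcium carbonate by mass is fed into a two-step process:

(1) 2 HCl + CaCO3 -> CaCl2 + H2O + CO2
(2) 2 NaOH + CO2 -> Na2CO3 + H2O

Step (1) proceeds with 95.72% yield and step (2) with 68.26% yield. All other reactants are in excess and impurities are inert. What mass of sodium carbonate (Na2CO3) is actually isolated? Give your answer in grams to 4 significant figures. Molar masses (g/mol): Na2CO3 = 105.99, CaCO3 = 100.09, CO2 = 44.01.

98.27 g

Pure CaCO3 = 202.2 × 0.7024 = 142.03 g.
n(CaCO3) = 142.03 / 100.09 = 1.4190 mol.
Step 1 (CaCO3:CO2 = 1:1): theoretical n(CO2) = 1.4190 mol; at 95.72% yield, n(CO2) = 1.3582 mol.
Step 2 (CO2:Na2CO3 = 1:1): theoretical n(Na2CO3) = 1.3582 mol, so theoretical mass = 1.3582 × 105.99 = 143.96 g.
At 68.26% yield, actual mass of Na2CO3 = 143.96 × 0.6826 = 98.267 g.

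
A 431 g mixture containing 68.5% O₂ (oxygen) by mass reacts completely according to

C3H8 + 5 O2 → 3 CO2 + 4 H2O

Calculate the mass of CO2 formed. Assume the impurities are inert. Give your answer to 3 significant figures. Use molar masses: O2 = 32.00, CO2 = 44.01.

244 g

Mass of pure O2 = 431 g × 0.685 = 295.2 g.
n(O2) = 295.2 g / 32.00 g/mol = 9.226 mol.
From the equation the O2:CO2 mole ratio is 5:3, so n(CO2) = 9.226 × 3/5 = 5.536 mol.
Mass of CO2 = 5.536 mol × 44.01 g/mol = 243.6 g.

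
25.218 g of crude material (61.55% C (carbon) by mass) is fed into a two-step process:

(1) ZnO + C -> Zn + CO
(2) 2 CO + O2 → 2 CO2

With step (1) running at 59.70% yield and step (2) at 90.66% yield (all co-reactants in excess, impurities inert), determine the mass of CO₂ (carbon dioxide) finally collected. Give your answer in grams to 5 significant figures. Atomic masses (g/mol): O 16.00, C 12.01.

30.785 g

Pure C = 25.218 × 0.6155 = 15.5217 g.
M(C) = 12.01 g/mol.
M(CO2) = 12.01 + 2(16.00) = 44.01 g/mol.
n(C) = 15.5217 / 12.01 = 1.29240 mol.
Step 1 (C:CO = 1:1): theoretical n(CO) = 1.29240 mol; at 59.70% yield, n(CO) = 0.771561 mol.
Step 2 (CO:CO2 = 2:2): theoretical n(CO2) = 0.771561 mol, so theoretical mass = 0.771561 × 44.01 = 33.9564 g.
At 90.66% yield, actual mass of CO2 = 33.9564 × 0.9066 = 30.7849 g.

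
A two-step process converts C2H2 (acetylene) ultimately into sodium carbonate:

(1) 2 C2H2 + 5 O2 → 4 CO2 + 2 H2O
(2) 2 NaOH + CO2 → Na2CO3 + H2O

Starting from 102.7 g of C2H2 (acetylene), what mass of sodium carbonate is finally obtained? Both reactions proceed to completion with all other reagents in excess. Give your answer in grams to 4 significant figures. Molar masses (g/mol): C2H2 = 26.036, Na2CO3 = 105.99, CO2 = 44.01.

836.2 g

n(C2H2) = 102.70 / 26.036 = 3.9445 mol.
Step 1 gives a 2:4 ratio of C2H2 to CO2, so n(CO2) = 7.8891 mol.
In step 2 the CO2:Na2CO3 ratio is 1:1, so n(Na2CO3) = 7.8891 mol.
Mass of Na2CO3 = 7.8891 × 105.99 = 836.16 g.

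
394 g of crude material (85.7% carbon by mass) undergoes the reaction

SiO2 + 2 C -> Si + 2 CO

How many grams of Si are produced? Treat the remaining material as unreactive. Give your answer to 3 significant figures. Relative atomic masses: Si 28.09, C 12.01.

395 g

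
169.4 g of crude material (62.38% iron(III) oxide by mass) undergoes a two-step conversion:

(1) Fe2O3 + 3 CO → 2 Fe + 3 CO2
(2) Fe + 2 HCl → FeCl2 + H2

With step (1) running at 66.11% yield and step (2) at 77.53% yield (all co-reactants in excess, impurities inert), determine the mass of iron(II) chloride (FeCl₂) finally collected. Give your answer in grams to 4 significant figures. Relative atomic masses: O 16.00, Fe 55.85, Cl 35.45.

Pure Fe2O3 = 169.4 × 0.6238 = 105.67 g.
M(Fe2O3) = 2(55.85) + 3(16.00) = 159.70 g/mol.
M(FeCl2) = 55.85 + 2(35.45) = 126.75 g/mol.
n(Fe2O3) = 105.67 / 159.70 = 0.66169 mol.
Step 1 (Fe2O3:Fe = 1:2): theoretical n(Fe) = 1.3234 mol; at 66.11% yield, n(Fe) = 0.87489 mol.
Step 2 (Fe:FeCl2 = 1:1): theoretical n(FeCl2) = 0.87489 mol, so theoretical mass = 0.87489 × 126.75 = 110.89 g.
At 77.53% yield, actual mass of FeCl2 = 110.89 × 0.7753 = 85.974 g.

85.97 g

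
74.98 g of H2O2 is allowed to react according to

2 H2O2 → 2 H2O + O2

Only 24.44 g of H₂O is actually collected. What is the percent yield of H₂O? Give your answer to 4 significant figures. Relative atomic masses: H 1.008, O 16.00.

61.54 %

M(H2O2) = 2(1.008) + 2(16.00) = 34.016 g/mol.
M(H2O) = 2(1.008) + 16.00 = 18.016 g/mol.
n(H2O2) = 74.980 g / 34.016 g/mol = 2.2043 mol.
From the equation the H2O2:H2O mole ratio is 2:2, so n(H2O) = 2.2043 × 2/2 = 2.2043 mol.
Mass of H2O = 2.2043 mol × 18.016 g/mol = 39.712 g.
This is the theoretical yield. Percent yield = 24.44 g / 39.712 g × 100% = 61.543%.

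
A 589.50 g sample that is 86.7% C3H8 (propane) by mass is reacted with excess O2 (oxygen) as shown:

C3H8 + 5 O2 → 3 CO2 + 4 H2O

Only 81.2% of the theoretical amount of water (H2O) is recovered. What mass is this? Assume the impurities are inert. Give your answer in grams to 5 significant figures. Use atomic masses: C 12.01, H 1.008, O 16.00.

Pure C3H8 available = 589.50 g × 0.867 = 511.096 g.
M(C3H8) = 3(12.01) + 8(1.008) = 44.094 g/mol.
M(H2O) = 2(1.008) + 16.00 = 18.016 g/mol.
n(C3H8) = 511.096 g / 44.094 g/mol = 11.5911 mol.
From the equation the C3H8:H2O mole ratio is 1:4, so n(H2O) = 11.5911 × 4/1 = 46.3643 mol.
Mass of H2O = 46.3643 mol × 18.016 g/mol = 835.299 g.
Actual mass collected = 835.299 g × 0.812 = 678.262 g.

678.26 g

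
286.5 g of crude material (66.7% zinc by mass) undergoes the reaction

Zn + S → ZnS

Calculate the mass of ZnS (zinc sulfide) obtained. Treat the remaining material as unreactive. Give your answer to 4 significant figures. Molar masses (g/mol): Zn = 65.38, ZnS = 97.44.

284.8 g

Mass of pure Zn = 286.5 g × 0.667 = 191.10 g.
n(Zn) = 191.10 g / 65.38 g/mol = 2.9228 mol.
From the equation the Zn:ZnS mole ratio is 1:1, so n(ZnS) = 2.9228 × 1/1 = 2.9228 mol.
Mass of ZnS = 2.9228 mol × 97.44 g/mol = 284.80 g.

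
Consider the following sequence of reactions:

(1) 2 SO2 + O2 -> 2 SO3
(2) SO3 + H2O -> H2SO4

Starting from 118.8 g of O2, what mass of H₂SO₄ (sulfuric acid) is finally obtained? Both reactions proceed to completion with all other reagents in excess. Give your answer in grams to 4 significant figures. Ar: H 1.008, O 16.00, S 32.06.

M(O2) = 2(16.00) = 32.00 g/mol.
M(H2SO4) = 2(1.008) + 32.06 + 4(16.00) = 98.076 g/mol.
n(O2) = 118.80 / 32.00 = 3.7125 mol.
Step 1 gives a 1:2 ratio of O2 to SO3, so n(SO3) = 7.4250 mol.
In step 2 the SO3:H2SO4 ratio is 1:1, so n(H2SO4) = 7.4250 mol.
Mass of H2SO4 = 7.4250 × 98.076 = 728.21 g.

728.2 g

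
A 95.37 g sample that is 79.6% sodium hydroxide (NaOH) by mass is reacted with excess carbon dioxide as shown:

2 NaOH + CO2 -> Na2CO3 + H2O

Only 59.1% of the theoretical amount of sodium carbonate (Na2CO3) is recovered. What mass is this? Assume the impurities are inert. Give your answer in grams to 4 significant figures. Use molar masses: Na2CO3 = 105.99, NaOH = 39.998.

59.44 g

Pure NaOH available = 95.37 g × 0.796 = 75.915 g.
n(NaOH) = 75.915 g / 39.998 g/mol = 1.8980 mol.
From the equation the NaOH:Na2CO3 mole ratio is 2:1, so n(Na2CO3) = 1.8980 × 1/2 = 0.94898 mol.
Mass of Na2CO3 = 0.94898 mol × 105.99 g/mol = 100.58 g.
Actual mass collected = 100.58 g × 0.591 = 59.444 g.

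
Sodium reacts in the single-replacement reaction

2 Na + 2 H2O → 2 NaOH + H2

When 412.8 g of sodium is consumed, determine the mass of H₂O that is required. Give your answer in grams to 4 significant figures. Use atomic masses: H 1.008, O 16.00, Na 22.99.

M(Na) = 22.99 g/mol.
M(H2O) = 2(1.008) + 16.00 = 18.016 g/mol.
n(Na) = 412.80 g / 22.99 g/mol = 17.956 mol.
From the equation the Na:H2O mole ratio is 2:2, so n(H2O) = 17.956 × 2/2 = 17.956 mol.
Mass of H2O = 17.956 mol × 18.016 g/mol = 323.49 g.

323.5 g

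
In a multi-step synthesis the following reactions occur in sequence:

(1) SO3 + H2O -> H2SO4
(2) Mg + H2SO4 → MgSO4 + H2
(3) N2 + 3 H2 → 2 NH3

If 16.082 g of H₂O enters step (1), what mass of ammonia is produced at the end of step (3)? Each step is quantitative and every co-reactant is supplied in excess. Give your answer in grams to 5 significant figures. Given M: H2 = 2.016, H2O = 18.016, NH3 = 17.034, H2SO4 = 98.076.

n(H2O) = 16.082 / 18.016 = 0.892651 mol.
Reaction (1): H2O→H2SO4 ratio 1:1 ⇒ n(H2SO4) = 0.892651 mol.
Reaction (2): H2SO4→H2 ratio 1:1 ⇒ n(H2) = 0.892651 mol.
Reaction (3): H2→NH3 ratio 3:2 ⇒ n(NH3) = 0.595101 mol.
Mass of NH3 = 0.595101 × 17.034 = 10.1369 g.

10.137 g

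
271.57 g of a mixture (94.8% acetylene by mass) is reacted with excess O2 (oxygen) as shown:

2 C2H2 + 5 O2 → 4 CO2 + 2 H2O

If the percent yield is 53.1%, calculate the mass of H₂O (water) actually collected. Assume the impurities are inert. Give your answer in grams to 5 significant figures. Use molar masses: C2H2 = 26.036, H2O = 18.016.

Pure C2H2 available = 271.57 g × 0.948 = 257.448 g.
n(C2H2) = 257.448 g / 26.036 g/mol = 9.88817 mol.
From the equation the C2H2:H2O mole ratio is 2:2, so n(H2O) = 9.88817 × 2/2 = 9.88817 mol.
Mass of H2O = 9.88817 mol × 18.016 g/mol = 178.145 g.
Actual mass collected = 178.145 g × 0.531 = 94.5951 g.

94.595 g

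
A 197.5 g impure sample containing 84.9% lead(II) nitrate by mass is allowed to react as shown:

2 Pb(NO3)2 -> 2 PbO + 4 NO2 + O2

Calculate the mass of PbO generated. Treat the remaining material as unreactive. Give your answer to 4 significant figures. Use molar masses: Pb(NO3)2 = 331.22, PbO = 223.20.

113.0 g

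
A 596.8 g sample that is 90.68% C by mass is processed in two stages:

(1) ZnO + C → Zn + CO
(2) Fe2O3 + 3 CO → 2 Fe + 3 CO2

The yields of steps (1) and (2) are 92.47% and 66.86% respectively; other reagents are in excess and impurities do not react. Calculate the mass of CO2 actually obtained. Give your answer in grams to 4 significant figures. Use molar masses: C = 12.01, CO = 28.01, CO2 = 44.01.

1226 g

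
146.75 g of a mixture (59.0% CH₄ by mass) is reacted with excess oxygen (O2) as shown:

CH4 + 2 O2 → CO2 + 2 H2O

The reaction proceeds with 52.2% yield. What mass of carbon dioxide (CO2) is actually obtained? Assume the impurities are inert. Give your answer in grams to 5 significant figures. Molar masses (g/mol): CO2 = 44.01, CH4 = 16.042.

Pure CH4 available = 146.75 g × 0.590 = 86.5825 g.
n(CH4) = 86.5825 g / 16.042 g/mol = 5.39724 mol.
From the equation the CH4:CO2 mole ratio is 1:1, so n(CO2) = 5.39724 × 1/1 = 5.39724 mol.
Mass of CO2 = 5.39724 mol × 44.01 g/mol = 237.532 g.
Actual mass collected = 237.532 g × 0.522 = 123.992 g.

123.99 g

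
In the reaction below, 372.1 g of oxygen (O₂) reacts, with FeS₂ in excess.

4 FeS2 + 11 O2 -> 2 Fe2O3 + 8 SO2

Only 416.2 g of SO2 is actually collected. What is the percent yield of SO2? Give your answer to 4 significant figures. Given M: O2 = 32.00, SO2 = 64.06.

76.83 %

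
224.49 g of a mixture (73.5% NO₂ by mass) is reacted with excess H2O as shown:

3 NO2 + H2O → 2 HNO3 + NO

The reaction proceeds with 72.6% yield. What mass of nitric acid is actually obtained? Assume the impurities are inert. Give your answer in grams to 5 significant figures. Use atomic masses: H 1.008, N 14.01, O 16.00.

109.38 g

Pure NO2 available = 224.49 g × 0.735 = 165.000 g.
M(NO2) = 14.01 + 2(16.00) = 46.01 g/mol.
M(HNO3) = 1.008 + 14.01 + 3(16.00) = 63.018 g/mol.
n(NO2) = 165.000 g / 46.01 g/mol = 3.58618 mol.
From the equation the NO2:HNO3 mole ratio is 3:2, so n(HNO3) = 3.58618 × 2/3 = 2.39079 mol.
Mass of HNO3 = 2.39079 mol × 63.018 g/mol = 150.663 g.
Actual mass collected = 150.663 g × 0.726 = 109.381 g.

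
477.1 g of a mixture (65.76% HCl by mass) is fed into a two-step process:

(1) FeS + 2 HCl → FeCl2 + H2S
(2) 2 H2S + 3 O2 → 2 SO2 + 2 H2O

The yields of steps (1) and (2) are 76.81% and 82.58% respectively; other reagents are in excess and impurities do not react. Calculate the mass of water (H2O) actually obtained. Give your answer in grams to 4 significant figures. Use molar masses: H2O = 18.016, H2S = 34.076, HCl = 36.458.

49.17 g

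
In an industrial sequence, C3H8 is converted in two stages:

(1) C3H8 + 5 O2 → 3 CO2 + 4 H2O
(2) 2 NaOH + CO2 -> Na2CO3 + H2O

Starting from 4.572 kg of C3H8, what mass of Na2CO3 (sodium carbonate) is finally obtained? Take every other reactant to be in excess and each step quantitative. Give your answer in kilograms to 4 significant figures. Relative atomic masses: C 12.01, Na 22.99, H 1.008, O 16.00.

M(C3H8) = 3(12.01) + 8(1.008) = 44.094 g/mol.
M(Na2CO3) = 2(22.99) + 12.01 + 3(16.00) = 105.99 g/mol.
4.572 kg = 4572.0 g.
n(C3H8) = 4572.0 / 44.094 = 103.69 mol.
Step 1 gives a 1:3 ratio of C3H8 to CO2, so n(CO2) = 311.06 mol.
In step 2 the CO2:Na2CO3 ratio is 1:1, so n(Na2CO3) = 311.06 mol.
Mass of Na2CO3 = 311.06 × 105.99 = 32970 g = 32.97 kg.

32.97 kg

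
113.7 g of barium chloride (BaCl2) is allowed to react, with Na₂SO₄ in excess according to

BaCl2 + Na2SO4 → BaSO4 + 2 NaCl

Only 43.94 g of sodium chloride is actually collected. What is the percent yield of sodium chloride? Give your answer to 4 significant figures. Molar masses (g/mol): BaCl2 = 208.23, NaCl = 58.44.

68.85 %

n(BaCl2) = 113.70 g / 208.23 g/mol = 0.54603 mol.
From the equation the BaCl2:NaCl mole ratio is 1:2, so n(NaCl) = 0.54603 × 2/1 = 1.0921 mol.
Mass of NaCl = 1.0921 mol × 58.44 g/mol = 63.820 g.
This is the theoretical yield. Percent yield = 43.94 g / 63.820 g × 100% = 68.850%.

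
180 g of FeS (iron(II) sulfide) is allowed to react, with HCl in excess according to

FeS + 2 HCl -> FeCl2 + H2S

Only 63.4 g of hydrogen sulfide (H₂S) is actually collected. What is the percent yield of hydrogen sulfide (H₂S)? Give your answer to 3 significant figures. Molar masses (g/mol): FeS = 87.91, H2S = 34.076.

n(FeS) = 180.0 g / 87.91 g/mol = 2.048 mol.
From the equation the FeS:H2S mole ratio is 1:1, so n(H2S) = 2.048 × 1/1 = 2.048 mol.
Mass of H2S = 2.048 mol × 34.076 g/mol = 69.77 g.
This is the theoretical yield. Percent yield = 63.4 g / 69.77 g × 100% = 90.87%.

90.9 %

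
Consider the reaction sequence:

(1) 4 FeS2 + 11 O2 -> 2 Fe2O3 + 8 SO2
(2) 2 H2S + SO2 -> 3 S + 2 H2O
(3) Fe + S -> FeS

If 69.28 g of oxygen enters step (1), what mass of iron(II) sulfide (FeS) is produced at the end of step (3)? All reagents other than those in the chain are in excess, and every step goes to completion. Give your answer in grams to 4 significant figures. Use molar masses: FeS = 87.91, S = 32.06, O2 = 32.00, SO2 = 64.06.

n(O2) = 69.28 / 32.00 = 2.1650 mol.
Reaction (1): O2→SO2 ratio 11:8 ⇒ n(SO2) = 1.5745 mol.
Reaction (2): SO2→S ratio 1:3 ⇒ n(S) = 4.7236 mol.
Reaction (3): S→FeS ratio 1:1 ⇒ n(FeS) = 4.7236 mol.
Mass of FeS = 4.7236 × 87.91 = 415.25 g.

415.3 g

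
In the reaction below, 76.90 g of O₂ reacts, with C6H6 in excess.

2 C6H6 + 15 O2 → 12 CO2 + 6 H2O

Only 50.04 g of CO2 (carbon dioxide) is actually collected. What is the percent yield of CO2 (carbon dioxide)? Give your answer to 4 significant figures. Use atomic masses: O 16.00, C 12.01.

59.14 %

M(O2) = 2(16.00) = 32.00 g/mol.
M(CO2) = 12.01 + 2(16.00) = 44.01 g/mol.
n(O2) = 76.900 g / 32.00 g/mol = 2.4031 mol.
From the equation the O2:CO2 mole ratio is 15:12, so n(CO2) = 2.4031 × 12/15 = 1.9225 mol.
Mass of CO2 = 1.9225 mol × 44.01 g/mol = 84.609 g.
This is the theoretical yield. Percent yield = 50.04 g / 84.609 g × 100% = 59.142%.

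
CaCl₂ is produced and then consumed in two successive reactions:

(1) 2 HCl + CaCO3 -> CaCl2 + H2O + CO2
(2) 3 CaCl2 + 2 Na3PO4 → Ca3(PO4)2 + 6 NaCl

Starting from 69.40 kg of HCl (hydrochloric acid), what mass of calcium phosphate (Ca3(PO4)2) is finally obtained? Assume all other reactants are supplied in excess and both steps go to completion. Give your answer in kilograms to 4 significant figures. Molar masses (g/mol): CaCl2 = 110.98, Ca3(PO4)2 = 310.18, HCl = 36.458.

69.40 kg = 69400 g.
n(HCl) = 69400 / 36.458 = 1903.6 mol.
Step 1 gives a 2:1 ratio of HCl to CaCl2, so n(CaCl2) = 951.78 mol.
In step 2 the CaCl2:Ca3(PO4)2 ratio is 3:1, so n(Ca3(PO4)2) = 317.26 mol.
Mass of Ca3(PO4)2 = 317.26 × 310.18 = 98408 g = 98.41 kg.

98.41 kg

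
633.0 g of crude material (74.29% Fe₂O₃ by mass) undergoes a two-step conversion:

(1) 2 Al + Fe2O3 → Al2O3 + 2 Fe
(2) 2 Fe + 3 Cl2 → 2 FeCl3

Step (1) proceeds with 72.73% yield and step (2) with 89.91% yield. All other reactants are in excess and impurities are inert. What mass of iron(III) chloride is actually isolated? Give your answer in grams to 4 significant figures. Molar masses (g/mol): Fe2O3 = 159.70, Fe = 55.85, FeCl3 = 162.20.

624.6 g

Pure Fe2O3 = 633.0 × 0.7429 = 470.26 g.
n(Fe2O3) = 470.26 / 159.70 = 2.9446 mol.
Step 1 (Fe2O3:Fe = 1:2): theoretical n(Fe) = 5.8892 mol; at 72.73% yield, n(Fe) = 4.2832 mol.
Step 2 (Fe:FeCl3 = 2:2): theoretical n(FeCl3) = 4.2832 mol, so theoretical mass = 4.2832 × 162.20 = 694.74 g.
At 89.91% yield, actual mass of FeCl3 = 694.74 × 0.8991 = 624.64 g.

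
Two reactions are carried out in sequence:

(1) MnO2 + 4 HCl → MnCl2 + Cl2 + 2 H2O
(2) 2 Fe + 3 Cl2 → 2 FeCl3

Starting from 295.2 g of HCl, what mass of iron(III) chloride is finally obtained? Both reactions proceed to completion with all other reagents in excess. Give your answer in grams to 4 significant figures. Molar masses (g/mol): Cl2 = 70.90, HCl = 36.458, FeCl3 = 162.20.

n(HCl) = 295.20 / 36.458 = 8.0970 mol.
Step 1 gives a 4:1 ratio of HCl to Cl2, so n(Cl2) = 2.0242 mol.
In step 2 the Cl2:FeCl3 ratio is 3:2, so n(FeCl3) = 1.3495 mol.
Mass of FeCl3 = 1.3495 × 162.20 = 218.89 g.

218.9 g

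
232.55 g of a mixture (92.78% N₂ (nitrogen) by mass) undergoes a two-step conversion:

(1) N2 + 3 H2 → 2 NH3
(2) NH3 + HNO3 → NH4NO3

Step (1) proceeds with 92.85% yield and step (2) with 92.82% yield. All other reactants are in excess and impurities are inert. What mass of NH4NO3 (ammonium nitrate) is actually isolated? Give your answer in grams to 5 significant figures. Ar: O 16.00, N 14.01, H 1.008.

1062.5 g

Pure N2 = 232.55 × 0.9278 = 215.760 g.
M(N2) = 2(14.01) = 28.02 g/mol.
M(NH4NO3) = 2(14.01) + 4(1.008) + 3(16.00) = 80.052 g/mol.
n(N2) = 215.760 / 28.02 = 7.70021 mol.
Step 1 (N2:NH3 = 1:2): theoretical n(NH3) = 15.4004 mol; at 92.85% yield, n(NH3) = 14.2993 mol.
Step 2 (NH3:NH4NO3 = 1:1): theoretical n(NH4NO3) = 14.2993 mol, so theoretical mass = 14.2993 × 80.052 = 1144.69 g.
At 92.82% yield, actual mass of NH4NO3 = 1144.69 × 0.9282 = 1062.50 g.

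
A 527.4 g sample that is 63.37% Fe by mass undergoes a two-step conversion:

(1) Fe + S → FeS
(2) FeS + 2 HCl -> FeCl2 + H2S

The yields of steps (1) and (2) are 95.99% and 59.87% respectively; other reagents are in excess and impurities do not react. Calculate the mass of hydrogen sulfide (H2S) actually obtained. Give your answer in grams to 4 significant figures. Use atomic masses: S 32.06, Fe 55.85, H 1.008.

117.2 g

Pure Fe = 527.4 × 0.6337 = 334.21 g.
M(Fe) = 55.85 g/mol.
M(H2S) = 2(1.008) + 32.06 = 34.076 g/mol.
n(Fe) = 334.21 / 55.85 = 5.9841 mol.
Step 1 (Fe:FeS = 1:1): theoretical n(FeS) = 5.9841 mol; at 95.99% yield, n(FeS) = 5.7442 mol.
Step 2 (FeS:H2S = 1:1): theoretical n(H2S) = 5.7442 mol, so theoretical mass = 5.7442 × 34.076 = 195.74 g.
At 59.87% yield, actual mass of H2S = 195.74 × 0.5987 = 117.19 g.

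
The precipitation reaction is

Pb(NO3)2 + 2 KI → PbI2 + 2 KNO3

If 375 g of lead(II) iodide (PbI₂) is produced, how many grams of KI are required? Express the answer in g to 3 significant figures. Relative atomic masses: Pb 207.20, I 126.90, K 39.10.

270 g

M(PbI2) = 207.20 + 2(126.90) = 461.00 g/mol.
M(KI) = 39.10 + 126.90 = 166.00 g/mol.
n(PbI2) = 375.0 g / 461.00 g/mol = 0.8134 mol.
From the equation the PbI2:KI mole ratio is 1:2, so n(KI) = 0.8134 × 2/1 = 1.627 mol.
Mass of KI = 1.627 mol × 166.00 g/mol = 270.1 g.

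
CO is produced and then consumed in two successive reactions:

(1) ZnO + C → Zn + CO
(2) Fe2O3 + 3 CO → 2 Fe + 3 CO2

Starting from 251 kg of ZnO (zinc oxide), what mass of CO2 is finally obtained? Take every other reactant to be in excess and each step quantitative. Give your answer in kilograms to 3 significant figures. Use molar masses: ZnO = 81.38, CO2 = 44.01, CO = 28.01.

136 kg

251 kg = 251000 g.
n(ZnO) = 251000 / 81.38 = 3084 mol.
Step 1 gives a 1:1 ratio of ZnO to CO, so n(CO) = 3084 mol.
In step 2 the CO:CO2 ratio is 3:3, so n(CO2) = 3084 mol.
Mass of CO2 = 3084 × 44.01 = 135700 g = 136 kg.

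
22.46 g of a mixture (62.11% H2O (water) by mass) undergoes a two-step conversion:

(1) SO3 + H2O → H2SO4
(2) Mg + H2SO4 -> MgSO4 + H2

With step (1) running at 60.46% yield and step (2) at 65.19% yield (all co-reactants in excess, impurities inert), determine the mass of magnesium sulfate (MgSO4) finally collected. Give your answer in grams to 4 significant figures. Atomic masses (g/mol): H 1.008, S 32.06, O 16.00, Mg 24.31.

Pure H2O = 22.46 × 0.6211 = 13.950 g.
M(H2O) = 2(1.008) + 16.00 = 18.016 g/mol.
M(MgSO4) = 24.31 + 32.06 + 4(16.00) = 120.37 g/mol.
n(H2O) = 13.950 / 18.016 = 0.77431 mol.
Step 1 (H2O:H2SO4 = 1:1): theoretical n(H2SO4) = 0.77431 mol; at 60.46% yield, n(H2SO4) = 0.46815 mol.
Step 2 (H2SO4:MgSO4 = 1:1): theoretical n(MgSO4) = 0.46815 mol, so theoretical mass = 0.46815 × 120.37 = 56.351 g.
At 65.19% yield, actual mass of MgSO4 = 56.351 × 0.6519 = 36.735 g.

36.74 g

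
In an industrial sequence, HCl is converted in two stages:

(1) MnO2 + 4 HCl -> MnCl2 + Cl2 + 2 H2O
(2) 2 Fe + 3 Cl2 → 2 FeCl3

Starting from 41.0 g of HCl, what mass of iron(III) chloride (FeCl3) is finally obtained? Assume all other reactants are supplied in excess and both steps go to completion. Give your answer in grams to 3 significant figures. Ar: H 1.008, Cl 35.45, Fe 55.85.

30.4 g

M(HCl) = 1.008 + 35.45 = 36.458 g/mol.
M(FeCl3) = 55.85 + 3(35.45) = 162.20 g/mol.
n(HCl) = 41.00 / 36.458 = 1.125 mol.
Step 1 gives a 4:1 ratio of HCl to Cl2, so n(Cl2) = 0.2811 mol.
In step 2 the Cl2:FeCl3 ratio is 3:2, so n(FeCl3) = 0.1874 mol.
Mass of FeCl3 = 0.1874 × 162.20 = 30.40 g.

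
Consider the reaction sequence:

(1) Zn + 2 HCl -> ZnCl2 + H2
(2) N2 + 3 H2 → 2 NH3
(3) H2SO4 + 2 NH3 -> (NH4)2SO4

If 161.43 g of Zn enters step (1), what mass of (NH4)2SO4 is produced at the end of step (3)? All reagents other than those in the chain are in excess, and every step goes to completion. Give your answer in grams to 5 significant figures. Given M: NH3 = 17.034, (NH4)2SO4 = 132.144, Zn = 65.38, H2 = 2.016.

108.76 g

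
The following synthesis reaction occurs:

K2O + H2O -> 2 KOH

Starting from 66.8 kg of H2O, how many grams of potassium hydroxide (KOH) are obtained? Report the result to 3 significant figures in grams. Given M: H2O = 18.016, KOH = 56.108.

416000 g

Convert: 66.8 kg = 66800 g.
n(H2O) = 66800 g / 18.016 g/mol = 3708 mol.
From the equation the H2O:KOH mole ratio is 1:2, so n(KOH) = 3708 × 2/1 = 7416 mol.
Mass of KOH = 7416 mol × 56.108 g/mol = 416100 g.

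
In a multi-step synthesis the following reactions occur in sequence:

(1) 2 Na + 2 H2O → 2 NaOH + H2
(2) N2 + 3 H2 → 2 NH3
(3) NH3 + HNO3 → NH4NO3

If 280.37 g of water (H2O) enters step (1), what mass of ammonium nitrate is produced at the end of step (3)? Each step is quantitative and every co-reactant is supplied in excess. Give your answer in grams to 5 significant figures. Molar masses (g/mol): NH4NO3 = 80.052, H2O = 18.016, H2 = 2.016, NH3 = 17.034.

415.26 g

n(H2O) = 280.37 / 18.016 = 15.5623 mol.
Reaction (1): H2O→H2 ratio 2:1 ⇒ n(H2) = 7.78114 mol.
Reaction (2): H2→NH3 ratio 3:2 ⇒ n(NH3) = 5.18743 mol.
Reaction (3): NH3→NH4NO3 ratio 1:1 ⇒ n(NH4NO3) = 5.18743 mol.
Mass of NH4NO3 = 5.18743 × 80.052 = 415.264 g.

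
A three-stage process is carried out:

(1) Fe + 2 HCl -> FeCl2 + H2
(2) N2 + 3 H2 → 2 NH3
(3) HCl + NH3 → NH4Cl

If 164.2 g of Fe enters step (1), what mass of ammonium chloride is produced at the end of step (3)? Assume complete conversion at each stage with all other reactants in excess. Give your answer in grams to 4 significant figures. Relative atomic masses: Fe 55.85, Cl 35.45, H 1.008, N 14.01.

104.8 g

M(Fe) = 55.85 g/mol.
M(NH4Cl) = 14.01 + 4(1.008) + 35.45 = 53.492 g/mol.
n(Fe) = 164.2 / 55.85 = 2.9400 mol.
Reaction (1): Fe→H2 ratio 1:1 ⇒ n(H2) = 2.9400 mol.
Reaction (2): H2→NH3 ratio 3:2 ⇒ n(NH3) = 1.9600 mol.
Reaction (3): NH3→NH4Cl ratio 1:1 ⇒ n(NH4Cl) = 1.9600 mol.
Mass of NH4Cl = 1.9600 × 53.492 = 104.84 g.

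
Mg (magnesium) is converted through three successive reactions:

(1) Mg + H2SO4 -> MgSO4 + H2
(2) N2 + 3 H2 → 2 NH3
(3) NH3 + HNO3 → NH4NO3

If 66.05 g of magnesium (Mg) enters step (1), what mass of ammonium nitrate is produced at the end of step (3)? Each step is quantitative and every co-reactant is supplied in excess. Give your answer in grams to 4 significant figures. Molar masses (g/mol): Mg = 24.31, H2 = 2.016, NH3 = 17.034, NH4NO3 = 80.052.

145.0 g

n(Mg) = 66.05 / 24.31 = 2.7170 mol.
Reaction (1): Mg→H2 ratio 1:1 ⇒ n(H2) = 2.7170 mol.
Reaction (2): H2→NH3 ratio 3:2 ⇒ n(NH3) = 1.8113 mol.
Reaction (3): NH3→NH4NO3 ratio 1:1 ⇒ n(NH4NO3) = 1.8113 mol.
Mass of NH4NO3 = 1.8113 × 80.052 = 145.00 g.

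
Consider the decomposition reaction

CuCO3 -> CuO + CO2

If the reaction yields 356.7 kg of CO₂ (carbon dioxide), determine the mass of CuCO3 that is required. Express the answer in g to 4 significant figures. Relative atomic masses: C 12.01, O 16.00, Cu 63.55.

M(CO2) = 12.01 + 2(16.00) = 44.01 g/mol.
M(CuCO3) = 63.55 + 12.01 + 3(16.00) = 123.56 g/mol.
Convert: 356.7 kg = 356700 g.
n(CO2) = 356700 g / 44.01 g/mol = 8105.0 mol.
From the equation the CO2:CuCO3 mole ratio is 1:1, so n(CuCO3) = 8105.0 × 1/1 = 8105.0 mol.
Mass of CuCO3 = 8105.0 mol × 123.56 g/mol = 1.0015 × 10^6 g.

1001000 g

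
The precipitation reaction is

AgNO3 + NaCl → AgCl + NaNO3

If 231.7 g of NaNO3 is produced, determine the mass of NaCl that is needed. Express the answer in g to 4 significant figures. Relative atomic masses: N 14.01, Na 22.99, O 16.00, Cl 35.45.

159.3 g

M(NaNO3) = 22.99 + 14.01 + 3(16.00) = 85.00 g/mol.
M(NaCl) = 22.99 + 35.45 = 58.44 g/mol.
n(NaNO3) = 231.70 g / 85.00 g/mol = 2.7259 mol.
From the equation the NaNO3:NaCl mole ratio is 1:1, so n(NaCl) = 2.7259 × 1/1 = 2.7259 mol.
Mass of NaCl = 2.7259 mol × 58.44 g/mol = 159.30 g.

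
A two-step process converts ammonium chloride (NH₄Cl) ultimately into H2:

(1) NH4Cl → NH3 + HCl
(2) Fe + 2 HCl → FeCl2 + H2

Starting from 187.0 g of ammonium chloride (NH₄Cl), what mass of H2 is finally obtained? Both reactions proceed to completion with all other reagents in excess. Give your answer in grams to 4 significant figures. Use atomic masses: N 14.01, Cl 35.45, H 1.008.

M(NH4Cl) = 14.01 + 4(1.008) + 35.45 = 53.492 g/mol.
M(H2) = 2(1.008) = 2.016 g/mol.
n(NH4Cl) = 187.00 / 53.492 = 3.4958 mol.
Step 1 gives a 1:1 ratio of NH4Cl to HCl, so n(HCl) = 3.4958 mol.
In step 2 the HCl:H2 ratio is 2:1, so n(H2) = 1.7479 mol.
Mass of H2 = 1.7479 × 2.016 = 3.5238 g.

3.524 g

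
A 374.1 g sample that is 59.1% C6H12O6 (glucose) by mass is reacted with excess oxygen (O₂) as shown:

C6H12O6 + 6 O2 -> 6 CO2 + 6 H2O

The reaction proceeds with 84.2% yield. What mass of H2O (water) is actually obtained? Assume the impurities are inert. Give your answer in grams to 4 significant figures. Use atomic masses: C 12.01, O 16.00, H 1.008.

111.7 g

Pure C6H12O6 available = 374.1 g × 0.591 = 221.09 g.
M(C6H12O6) = 6(12.01) + 12(1.008) + 6(16.00) = 180.156 g/mol.
M(H2O) = 2(1.008) + 16.00 = 18.016 g/mol.
n(C6H12O6) = 221.09 g / 180.156 g/mol = 1.2272 mol.
From the equation the C6H12O6:H2O mole ratio is 1:6, so n(H2O) = 1.2272 × 6/1 = 7.3634 mol.
Mass of H2O = 7.3634 mol × 18.016 g/mol = 132.66 g.
Actual mass collected = 132.66 g × 0.842 = 111.70 g.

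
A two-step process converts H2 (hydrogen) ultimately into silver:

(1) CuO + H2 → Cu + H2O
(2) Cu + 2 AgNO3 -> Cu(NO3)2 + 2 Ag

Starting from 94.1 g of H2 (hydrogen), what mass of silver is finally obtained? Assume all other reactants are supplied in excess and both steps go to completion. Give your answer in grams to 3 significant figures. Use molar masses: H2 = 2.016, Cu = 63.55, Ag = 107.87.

n(H2) = 94.10 / 2.016 = 46.68 mol.
Step 1 gives a 1:1 ratio of H2 to Cu, so n(Cu) = 46.68 mol.
In step 2 the Cu:Ag ratio is 1:2, so n(Ag) = 93.35 mol.
Mass of Ag = 93.35 × 107.87 = 10070 g.

10100 g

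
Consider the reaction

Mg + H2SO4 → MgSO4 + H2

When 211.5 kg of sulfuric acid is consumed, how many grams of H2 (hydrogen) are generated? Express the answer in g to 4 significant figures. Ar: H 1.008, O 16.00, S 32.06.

M(H2SO4) = 2(1.008) + 32.06 + 4(16.00) = 98.076 g/mol.
M(H2) = 2(1.008) = 2.016 g/mol.
Convert: 211.5 kg = 211500 g.
n(H2SO4) = 211500 g / 98.076 g/mol = 2156.5 mol.
From the equation the H2SO4:H2 mole ratio is 1:1, so n(H2) = 2156.5 × 1/1 = 2156.5 mol.
Mass of H2 = 2156.5 mol × 2.016 g/mol = 4347.5 g.

4347 g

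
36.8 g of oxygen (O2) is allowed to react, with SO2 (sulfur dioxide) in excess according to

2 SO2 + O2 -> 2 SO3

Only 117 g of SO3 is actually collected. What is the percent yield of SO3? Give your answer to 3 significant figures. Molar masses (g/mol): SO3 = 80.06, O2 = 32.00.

63.5 %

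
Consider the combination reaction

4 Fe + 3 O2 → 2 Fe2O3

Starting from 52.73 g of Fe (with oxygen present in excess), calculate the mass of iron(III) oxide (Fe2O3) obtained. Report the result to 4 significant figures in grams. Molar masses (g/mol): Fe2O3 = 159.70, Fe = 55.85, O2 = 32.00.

n(Fe) = 52.730 g / 55.85 g/mol = 0.94414 mol.
From the equation the Fe:Fe2O3 mole ratio is 4:2, so n(Fe2O3) = 0.94414 × 2/4 = 0.47207 mol.
Mass of Fe2O3 = 0.47207 mol × 159.70 g/mol = 75.389 g.

75.39 g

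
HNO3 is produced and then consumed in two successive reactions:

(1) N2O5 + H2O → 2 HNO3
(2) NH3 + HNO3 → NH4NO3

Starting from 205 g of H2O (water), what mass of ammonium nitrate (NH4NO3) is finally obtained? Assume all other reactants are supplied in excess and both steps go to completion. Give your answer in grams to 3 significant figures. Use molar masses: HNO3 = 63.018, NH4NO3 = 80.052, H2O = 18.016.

n(H2O) = 205.0 / 18.016 = 11.38 mol.
Step 1 gives a 1:2 ratio of H2O to HNO3, so n(HNO3) = 22.76 mol.
In step 2 the HNO3:NH4NO3 ratio is 1:1, so n(NH4NO3) = 22.76 mol.
Mass of NH4NO3 = 22.76 × 80.052 = 1822 g.

1820 g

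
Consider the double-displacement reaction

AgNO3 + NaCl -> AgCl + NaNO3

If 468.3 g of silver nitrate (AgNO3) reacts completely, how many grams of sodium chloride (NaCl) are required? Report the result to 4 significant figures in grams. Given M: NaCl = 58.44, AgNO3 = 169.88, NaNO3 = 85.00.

161.1 g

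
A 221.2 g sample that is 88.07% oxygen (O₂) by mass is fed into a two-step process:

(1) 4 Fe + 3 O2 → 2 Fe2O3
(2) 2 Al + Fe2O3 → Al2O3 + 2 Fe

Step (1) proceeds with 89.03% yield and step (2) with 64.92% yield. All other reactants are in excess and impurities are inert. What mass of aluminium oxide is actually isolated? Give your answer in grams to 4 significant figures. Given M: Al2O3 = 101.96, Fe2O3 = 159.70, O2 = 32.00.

239.2 g

Pure O2 = 221.2 × 0.8807 = 194.81 g.
n(O2) = 194.81 / 32.00 = 6.0878 mol.
Step 1 (O2:Fe2O3 = 3:2): theoretical n(Fe2O3) = 4.0586 mol; at 89.03% yield, n(Fe2O3) = 3.6133 mol.
Step 2 (Fe2O3:Al2O3 = 1:1): theoretical n(Al2O3) = 3.6133 mol, so theoretical mass = 3.6133 × 101.96 = 368.42 g.
At 64.92% yield, actual mass of Al2O3 = 368.42 × 0.6492 = 239.18 g.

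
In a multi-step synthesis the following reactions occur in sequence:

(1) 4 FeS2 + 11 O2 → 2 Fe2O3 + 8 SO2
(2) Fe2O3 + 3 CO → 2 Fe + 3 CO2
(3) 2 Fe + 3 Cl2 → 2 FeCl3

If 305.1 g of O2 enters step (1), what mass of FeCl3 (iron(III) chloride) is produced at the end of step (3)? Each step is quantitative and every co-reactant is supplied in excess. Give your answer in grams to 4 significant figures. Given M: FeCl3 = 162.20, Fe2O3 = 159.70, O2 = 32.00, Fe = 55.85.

562.4 g

n(O2) = 305.1 / 32.00 = 9.5344 mol.
Reaction (1): O2→Fe2O3 ratio 11:2 ⇒ n(Fe2O3) = 1.7335 mol.
Reaction (2): Fe2O3→Fe ratio 1:2 ⇒ n(Fe) = 3.4670 mol.
Reaction (3): Fe→FeCl3 ratio 2:2 ⇒ n(FeCl3) = 3.4670 mol.
Mass of FeCl3 = 3.4670 × 162.20 = 562.35 g.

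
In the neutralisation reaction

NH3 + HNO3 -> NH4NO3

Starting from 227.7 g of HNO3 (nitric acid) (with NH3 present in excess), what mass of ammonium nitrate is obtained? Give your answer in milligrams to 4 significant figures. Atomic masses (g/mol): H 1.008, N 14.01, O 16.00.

M(HNO3) = 1.008 + 14.01 + 3(16.00) = 63.018 g/mol.
M(NH4NO3) = 2(14.01) + 4(1.008) + 3(16.00) = 80.052 g/mol.
n(HNO3) = 227.70 g / 63.018 g/mol = 3.6133 mol.
From the equation the HNO3:NH4NO3 mole ratio is 1:1, so n(NH4NO3) = 3.6133 × 1/1 = 3.6133 mol.
Mass of NH4NO3 = 3.6133 mol × 80.052 g/mol = 289.25 g.
Converting to mg: 289.25 g = 289200 mg.

289200 mg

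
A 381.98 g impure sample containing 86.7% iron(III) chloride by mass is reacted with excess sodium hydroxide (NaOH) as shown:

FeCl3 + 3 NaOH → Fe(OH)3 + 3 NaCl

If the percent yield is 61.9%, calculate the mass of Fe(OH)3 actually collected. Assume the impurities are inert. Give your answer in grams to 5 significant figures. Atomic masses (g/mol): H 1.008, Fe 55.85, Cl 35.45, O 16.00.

135.07 g

Pure FeCl3 available = 381.98 g × 0.867 = 331.177 g.
M(FeCl3) = 55.85 + 3(35.45) = 162.20 g/mol.
M(Fe(OH)3) = 55.85 + 3(16.00) + 3(1.008) = 106.874 g/mol.
n(FeCl3) = 331.177 g / 162.20 g/mol = 2.04178 mol.
From the equation the FeCl3:Fe(OH)3 mole ratio is 1:1, so n(Fe(OH)3) = 2.04178 × 1/1 = 2.04178 mol.
Mass of Fe(OH)3 = 2.04178 mol × 106.874 g/mol = 218.213 g.
Actual mass collected = 218.213 g × 0.619 = 135.074 g.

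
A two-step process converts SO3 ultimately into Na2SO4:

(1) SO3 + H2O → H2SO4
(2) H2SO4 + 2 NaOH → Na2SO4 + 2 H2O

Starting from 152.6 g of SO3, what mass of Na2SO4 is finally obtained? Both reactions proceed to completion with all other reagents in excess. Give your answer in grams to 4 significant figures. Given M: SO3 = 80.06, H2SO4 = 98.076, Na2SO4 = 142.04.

270.7 g

n(SO3) = 152.60 / 80.06 = 1.9061 mol.
Step 1 gives a 1:1 ratio of SO3 to H2SO4, so n(H2SO4) = 1.9061 mol.
In step 2 the H2SO4:Na2SO4 ratio is 1:1, so n(Na2SO4) = 1.9061 mol.
Mass of Na2SO4 = 1.9061 × 142.04 = 270.74 g.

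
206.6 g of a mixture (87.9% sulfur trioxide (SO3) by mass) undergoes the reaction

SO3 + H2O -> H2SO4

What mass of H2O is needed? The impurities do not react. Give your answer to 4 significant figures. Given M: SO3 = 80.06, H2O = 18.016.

40.87 g

Mass of pure SO3 = 206.6 g × 0.879 = 181.60 g.
n(SO3) = 181.60 g / 80.06 g/mol = 2.2683 mol.
From the equation the SO3:H2O mole ratio is 1:1, so n(H2O) = 2.2683 × 1/1 = 2.2683 mol.
Mass of H2O = 2.2683 mol × 18.016 g/mol = 40.866 g.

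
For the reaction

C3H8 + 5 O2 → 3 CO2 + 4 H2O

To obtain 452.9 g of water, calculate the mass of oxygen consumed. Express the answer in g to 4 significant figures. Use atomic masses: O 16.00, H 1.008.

M(H2O) = 2(1.008) + 16.00 = 18.016 g/mol.
M(O2) = 2(16.00) = 32.00 g/mol.
n(H2O) = 452.90 g / 18.016 g/mol = 25.139 mol.
From the equation the H2O:O2 mole ratio is 4:5, so n(O2) = 25.139 × 5/4 = 31.423 mol.
Mass of O2 = 31.423 mol × 32.00 g/mol = 1005.6 g.

1006 g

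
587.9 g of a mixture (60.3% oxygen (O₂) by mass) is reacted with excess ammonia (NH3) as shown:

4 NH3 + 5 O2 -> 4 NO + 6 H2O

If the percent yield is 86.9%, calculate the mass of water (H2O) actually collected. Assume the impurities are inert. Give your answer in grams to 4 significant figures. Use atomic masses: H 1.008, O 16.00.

208.1 g

Pure O2 available = 587.9 g × 0.603 = 354.50 g.
M(O2) = 2(16.00) = 32.00 g/mol.
M(H2O) = 2(1.008) + 16.00 = 18.016 g/mol.
n(O2) = 354.50 g / 32.00 g/mol = 11.078 mol.
From the equation the O2:H2O mole ratio is 5:6, so n(H2O) = 11.078 × 6/5 = 13.294 mol.
Mass of H2O = 13.294 mol × 18.016 g/mol = 239.50 g.
Actual mass collected = 239.50 g × 0.869 = 208.13 g.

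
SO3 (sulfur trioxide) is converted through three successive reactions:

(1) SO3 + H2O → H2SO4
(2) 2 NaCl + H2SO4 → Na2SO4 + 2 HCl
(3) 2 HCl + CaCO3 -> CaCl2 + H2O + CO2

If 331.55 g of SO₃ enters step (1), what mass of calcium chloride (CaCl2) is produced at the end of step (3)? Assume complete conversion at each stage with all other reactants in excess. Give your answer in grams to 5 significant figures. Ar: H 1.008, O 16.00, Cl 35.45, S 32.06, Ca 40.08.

459.60 g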